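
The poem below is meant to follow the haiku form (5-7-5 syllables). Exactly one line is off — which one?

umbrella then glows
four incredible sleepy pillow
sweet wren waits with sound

The second line

Line 1: umbrella(3) + then(1) + glows(1) = 5 ✓
Line 2: four(1) + incredible(4) + sleepy(2) + pillow(2) = 9 (expected 7)
Line 3: sweet(1) + wren(1) + waits(1) + with(1) + sound(1) = 5 ✓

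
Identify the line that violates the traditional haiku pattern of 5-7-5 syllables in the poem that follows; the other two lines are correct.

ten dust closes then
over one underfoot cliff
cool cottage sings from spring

Line 1: ten (1), dust (1), closes (2), then (1) → 5 ✓
Line 2: over (2), one (1), underfoot (3), cliff (1) → 7 ✓
Line 3: cool (1), cottage (2), sings (1), from (1), spring (1) → 6 (expected 5)

The third line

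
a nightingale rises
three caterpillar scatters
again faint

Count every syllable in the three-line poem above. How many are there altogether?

16

Line 1: a (1), nightingale (3), rises (2) → 6
Line 2: three (1), caterpillar (4), scatters (2) → 7
Line 3: again (2), faint (1) → 3
Total: 6 + 7 + 3 = 16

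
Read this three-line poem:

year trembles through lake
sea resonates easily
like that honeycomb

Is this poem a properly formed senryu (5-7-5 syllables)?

Line 1: year (1), trembles (2), through (1), lake (1) → 5 ✓
Line 2: sea (1), resonates (3), easily (3) → 7 ✓
Line 3: like (1), that (1), honeycomb (3) → 5 ✓

Yes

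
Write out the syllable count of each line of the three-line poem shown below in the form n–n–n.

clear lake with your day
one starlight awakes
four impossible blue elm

5–5–7

Line 1: clear(1) + lake(1) + with(1) + your(1) + day(1) = 5
Line 2: one(1) + starlight(2) + awakes(2) = 5
Line 3: four(1) + impossible(4) + blue(1) + elm(1) = 7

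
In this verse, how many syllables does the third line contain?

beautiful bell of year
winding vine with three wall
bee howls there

3

The third line: bee (1), howls (1), there (1) → 3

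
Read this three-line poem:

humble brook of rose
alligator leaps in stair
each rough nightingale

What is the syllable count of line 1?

5

Line 1: humble(2) + brook(1) + of(1) + rose(1) = 5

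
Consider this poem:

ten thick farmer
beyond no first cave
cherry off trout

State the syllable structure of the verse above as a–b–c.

4–5–4

Line 1: ten (1), thick (1), farmer (2) → 4
Line 2: beyond (2), no (1), first (1), cave (1) → 5
Line 3: cherry (2), off (1), trout (1) → 4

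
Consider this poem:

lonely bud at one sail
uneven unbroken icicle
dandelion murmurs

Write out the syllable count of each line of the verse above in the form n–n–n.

Line 1: lonely(2) + bud(1) + at(1) + one(1) + sail(1) = 6
Line 2: uneven(3) + unbroken(3) + icicle(3) = 9
Line 3: dandelion(4) + murmurs(2) = 6

6–9–6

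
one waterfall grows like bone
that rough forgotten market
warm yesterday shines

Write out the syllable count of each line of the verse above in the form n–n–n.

7–7–5

Line 1: one (1), waterfall (3), grows (1), like (1), bone (1) → 7
Line 2: that (1), rough (1), forgotten (3), market (2) → 7
Line 3: warm (1), yesterday (3), shines (1) → 5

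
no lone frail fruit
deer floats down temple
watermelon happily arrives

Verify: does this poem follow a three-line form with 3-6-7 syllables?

No

Line 1: no(1) + lone(1) + frail(1) + fruit(1) = 4 (expected 3)
Line 2: deer(1) + floats(1) + down(1) + temple(2) = 5 (expected 6)
Line 3: watermelon(4) + happily(3) + arrives(2) = 9 (expected 7)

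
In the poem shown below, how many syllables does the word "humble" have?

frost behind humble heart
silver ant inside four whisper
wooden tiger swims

2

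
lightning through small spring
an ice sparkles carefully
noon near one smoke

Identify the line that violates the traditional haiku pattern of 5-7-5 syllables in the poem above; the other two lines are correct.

Line 3

Line 1: "lightning through small spring": 2+1+1+1 = 5 ✓
Line 2: "an ice sparkles carefully": 1+1+2+3 = 7 ✓
Line 3: "noon near one smoke": 1+1+1+1 = 4 (expected 5)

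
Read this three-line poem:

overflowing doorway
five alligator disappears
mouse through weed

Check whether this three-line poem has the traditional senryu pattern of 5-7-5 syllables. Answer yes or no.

Line 1: overflowing (4), doorway (2) → 6 (expected 5)
Line 2: five (1), alligator (4), disappears (3) → 8 (expected 7)
Line 3: mouse (1), through (1), weed (1) → 3 (expected 5)

No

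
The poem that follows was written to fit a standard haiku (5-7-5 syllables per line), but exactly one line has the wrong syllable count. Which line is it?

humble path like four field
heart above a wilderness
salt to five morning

Line 1: "humble path like four field": 2+1+1+1+1 = 6 (expected 5)
Line 2: "heart above a wilderness": 1+2+1+3 = 7 ✓
Line 3: "salt to five morning": 1+1+1+2 = 5 ✓

Line 1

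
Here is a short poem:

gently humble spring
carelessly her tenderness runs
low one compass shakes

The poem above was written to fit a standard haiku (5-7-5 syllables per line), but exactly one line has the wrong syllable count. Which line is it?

Line 1: gently(2) + humble(2) + spring(1) = 5 ✓
Line 2: carelessly(3) + her(1) + tenderness(3) + runs(1) = 8 (expected 7)
Line 3: low(1) + one(1) + compass(2) + shakes(1) = 5 ✓

Line 2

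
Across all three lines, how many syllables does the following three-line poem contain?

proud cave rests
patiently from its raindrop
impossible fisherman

17

Line 1: "proud cave rests": 1+1+1 = 3
Line 2: "patiently from its raindrop": 3+1+1+2 = 7
Line 3: "impossible fisherman": 4+3 = 7
Total: 3 + 7 + 7 = 17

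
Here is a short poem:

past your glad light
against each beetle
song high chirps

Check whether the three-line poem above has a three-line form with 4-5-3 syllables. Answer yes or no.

Line 1: past(1) + your(1) + glad(1) + light(1) = 4 ✓
Line 2: against(2) + each(1) + beetle(2) = 5 ✓
Line 3: song(1) + high(1) + chirps(1) = 3 ✓

Yes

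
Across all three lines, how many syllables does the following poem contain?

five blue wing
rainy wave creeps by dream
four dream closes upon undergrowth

18

Line 1: "five blue wing": 1+1+1 = 3
Line 2: "rainy wave creeps by dream": 2+1+1+1+1 = 6
Line 3: "four dream closes upon undergrowth": 1+1+2+2+3 = 9
Total: 3 + 6 + 9 = 18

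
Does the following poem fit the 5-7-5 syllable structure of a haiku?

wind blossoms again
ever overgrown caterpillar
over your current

Line 1: wind (1), blossoms (2), again (2) → 5 ✓
Line 2: ever (2), overgrown (3), caterpillar (4) → 9 (expected 7)
Line 3: over (2), your (1), current (2) → 5 ✓

No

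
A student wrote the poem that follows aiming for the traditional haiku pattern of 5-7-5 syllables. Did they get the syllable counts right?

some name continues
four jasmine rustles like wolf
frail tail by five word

Line 1: "some name continues": 1+1+3 = 5 ✓
Line 2: "four jasmine rustles like wolf": 1+2+2+1+1 = 7 ✓
Line 3: "frail tail by five word": 1+1+1+1+1 = 5 ✓

Yes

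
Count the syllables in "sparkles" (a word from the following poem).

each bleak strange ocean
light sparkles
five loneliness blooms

2

"sparkles" has 2 syllables.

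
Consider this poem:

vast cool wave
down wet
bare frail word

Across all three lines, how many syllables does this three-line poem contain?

Line 1: vast(1) + cool(1) + wave(1) = 3
Line 2: down(1) + wet(1) = 2
Line 3: bare(1) + frail(1) + word(1) = 3
Total: 3 + 2 + 3 = 8

8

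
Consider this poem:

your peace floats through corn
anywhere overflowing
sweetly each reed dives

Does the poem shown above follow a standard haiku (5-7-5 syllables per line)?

Line 1: your(1) + peace(1) + floats(1) + through(1) + corn(1) = 5 ✓
Line 2: anywhere(3) + overflowing(4) = 7 ✓
Line 3: sweetly(2) + each(1) + reed(1) + dives(1) = 5 ✓

Yes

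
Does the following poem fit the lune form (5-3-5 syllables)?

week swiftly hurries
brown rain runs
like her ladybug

Yes

Line 1: week (1), swiftly (2), hurries (2) → 5 ✓
Line 2: brown (1), rain (1), runs (1) → 3 ✓
Line 3: like (1), her (1), ladybug (3) → 5 ✓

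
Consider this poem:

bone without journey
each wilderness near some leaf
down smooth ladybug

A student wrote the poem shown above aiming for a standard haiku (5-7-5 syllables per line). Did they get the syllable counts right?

Yes

Line 1: bone (1), without (2), journey (2) → 5 ✓
Line 2: each (1), wilderness (3), near (1), some (1), leaf (1) → 7 ✓
Line 3: down (1), smooth (1), ladybug (3) → 5 ✓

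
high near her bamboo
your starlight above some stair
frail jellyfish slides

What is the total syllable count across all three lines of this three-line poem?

17

Line 1: "high near her bamboo": 1+1+1+2 = 5
Line 2: "your starlight above some stair": 1+2+2+1+1 = 7
Line 3: "frail jellyfish slides": 1+3+1 = 5
Total: 5 + 7 + 5 = 17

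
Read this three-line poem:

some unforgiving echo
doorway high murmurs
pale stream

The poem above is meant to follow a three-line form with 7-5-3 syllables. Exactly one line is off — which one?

The third line

Line 1: some(1) + unforgiving(4) + echo(2) = 7 ✓
Line 2: doorway(2) + high(1) + murmurs(2) = 5 ✓
Line 3: pale(1) + stream(1) = 2 (expected 3)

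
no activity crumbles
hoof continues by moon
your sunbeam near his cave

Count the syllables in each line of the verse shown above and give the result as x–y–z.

7–6–6

Line 1: no (1), activity (4), crumbles (2) → 7
Line 2: hoof (1), continues (3), by (1), moon (1) → 6
Line 3: your (1), sunbeam (2), near (1), his (1), cave (1) → 6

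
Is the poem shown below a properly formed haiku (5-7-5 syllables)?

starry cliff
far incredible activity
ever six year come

No

Line 1: starry(2) + cliff(1) = 3 (expected 5)
Line 2: far(1) + incredible(4) + activity(4) = 9 (expected 7)
Line 3: ever(2) + six(1) + year(1) + come(1) = 5 ✓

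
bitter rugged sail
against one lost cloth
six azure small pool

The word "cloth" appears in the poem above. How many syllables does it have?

1

"cloth" has 1 syllable.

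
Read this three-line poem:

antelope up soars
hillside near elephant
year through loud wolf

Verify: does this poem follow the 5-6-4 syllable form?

Line 1: antelope(3) + up(1) + soars(1) = 5 ✓
Line 2: hillside(2) + near(1) + elephant(3) = 6 ✓
Line 3: year(1) + through(1) + loud(1) + wolf(1) = 4 ✓

Yes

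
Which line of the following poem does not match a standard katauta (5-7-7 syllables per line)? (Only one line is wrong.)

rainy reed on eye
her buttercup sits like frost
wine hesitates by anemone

Line 3

Line 1: "rainy reed on eye": 2+1+1+1 = 5 ✓
Line 2: "her buttercup sits like frost": 1+3+1+1+1 = 7 ✓
Line 3: "wine hesitates by anemone": 1+3+1+4 = 9 (expected 7)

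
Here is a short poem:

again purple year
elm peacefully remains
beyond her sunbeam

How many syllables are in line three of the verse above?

Line three: beyond (2), her (1), sunbeam (2) → 5

5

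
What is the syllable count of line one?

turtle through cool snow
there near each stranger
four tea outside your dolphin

5

Line one: turtle (2), through (1), cool (1), snow (1) → 5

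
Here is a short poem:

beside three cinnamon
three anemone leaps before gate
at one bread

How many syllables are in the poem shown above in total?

18

Line 1: "beside three cinnamon": 2+1+3 = 6
Line 2: "three anemone leaps before gate": 1+4+1+2+1 = 9
Line 3: "at one bread": 1+1+1 = 3
Total: 6 + 9 + 3 = 18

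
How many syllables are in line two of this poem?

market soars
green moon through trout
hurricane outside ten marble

Line two: green(1) + moon(1) + through(1) + trout(1) = 4

4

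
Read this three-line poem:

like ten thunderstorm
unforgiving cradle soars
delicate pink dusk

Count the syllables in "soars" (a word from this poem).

1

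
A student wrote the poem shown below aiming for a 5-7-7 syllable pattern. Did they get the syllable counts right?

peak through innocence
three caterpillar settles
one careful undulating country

Line 1: peak(1) + through(1) + innocence(3) = 5 ✓
Line 2: three(1) + caterpillar(4) + settles(2) = 7 ✓
Line 3: one(1) + careful(2) + undulating(4) + country(2) = 9 (expected 7)

No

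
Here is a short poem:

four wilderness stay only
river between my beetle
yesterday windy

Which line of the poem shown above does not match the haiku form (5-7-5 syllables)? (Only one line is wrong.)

The first line

Line 1: "four wilderness stay only": 1+3+1+2 = 7 (expected 5)
Line 2: "river between my beetle": 2+2+1+2 = 7 ✓
Line 3: "yesterday windy": 3+2 = 5 ✓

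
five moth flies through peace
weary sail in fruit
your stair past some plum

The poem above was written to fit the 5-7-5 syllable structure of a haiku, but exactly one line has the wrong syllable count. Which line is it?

Line 1: "five moth flies through peace": 1+1+1+1+1 = 5 ✓
Line 2: "weary sail in fruit": 2+1+1+1 = 5 (expected 7)
Line 3: "your stair past some plum": 1+1+1+1+1 = 5 ✓

Line 2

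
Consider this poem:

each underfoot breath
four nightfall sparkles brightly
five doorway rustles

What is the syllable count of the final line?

5

The final line: five (1), doorway (2), rustles (2) → 5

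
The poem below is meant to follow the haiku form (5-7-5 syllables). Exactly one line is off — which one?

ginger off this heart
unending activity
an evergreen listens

Line 1: ginger (2), off (1), this (1), heart (1) → 5 ✓
Line 2: unending (3), activity (4) → 7 ✓
Line 3: an (1), evergreen (3), listens (2) → 6 (expected 5)

The third line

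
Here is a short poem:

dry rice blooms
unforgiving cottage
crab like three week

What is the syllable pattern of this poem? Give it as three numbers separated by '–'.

3–6–4

Line 1: dry (1), rice (1), blooms (1) → 3
Line 2: unforgiving (4), cottage (2) → 6
Line 3: crab (1), like (1), three (1), week (1) → 4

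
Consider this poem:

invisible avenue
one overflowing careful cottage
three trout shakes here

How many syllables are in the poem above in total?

Line 1: invisible(4) + avenue(3) = 7
Line 2: one(1) + overflowing(4) + careful(2) + cottage(2) = 9
Line 3: three(1) + trout(1) + shakes(1) + here(1) = 4
Total: 7 + 9 + 4 = 20

20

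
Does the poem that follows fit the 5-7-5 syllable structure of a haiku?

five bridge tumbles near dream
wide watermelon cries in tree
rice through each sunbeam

Line 1: five(1) + bridge(1) + tumbles(2) + near(1) + dream(1) = 6 (expected 5)
Line 2: wide(1) + watermelon(4) + cries(1) + in(1) + tree(1) = 8 (expected 7)
Line 3: rice(1) + through(1) + each(1) + sunbeam(2) = 5 ✓

No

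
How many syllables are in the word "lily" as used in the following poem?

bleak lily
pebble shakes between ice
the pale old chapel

2

"lily" has 2 syllables.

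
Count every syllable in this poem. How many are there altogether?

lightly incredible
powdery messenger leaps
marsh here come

Line 1: lightly (2), incredible (4) → 6
Line 2: powdery (3), messenger (3), leaps (1) → 7
Line 3: marsh (1), here (1), come (1) → 3
Total: 6 + 7 + 3 = 16

16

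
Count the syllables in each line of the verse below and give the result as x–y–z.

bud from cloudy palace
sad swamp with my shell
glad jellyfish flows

Line 1: bud(1) + from(1) + cloudy(2) + palace(2) = 6
Line 2: sad(1) + swamp(1) + with(1) + my(1) + shell(1) = 5
Line 3: glad(1) + jellyfish(3) + flows(1) = 5

6–5–5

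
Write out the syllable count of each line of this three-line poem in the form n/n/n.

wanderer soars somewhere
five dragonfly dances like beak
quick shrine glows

Line 1: wanderer(3) + soars(1) + somewhere(2) = 6
Line 2: five(1) + dragonfly(3) + dances(2) + like(1) + beak(1) = 8
Line 3: quick(1) + shrine(1) + glows(1) = 3

6/8/3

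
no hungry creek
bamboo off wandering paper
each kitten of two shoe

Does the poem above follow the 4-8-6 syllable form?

Line 1: "no hungry creek": 1+2+1 = 4 ✓
Line 2: "bamboo off wandering paper": 2+1+3+2 = 8 ✓
Line 3: "each kitten of two shoe": 1+2+1+1+1 = 6 ✓

Yes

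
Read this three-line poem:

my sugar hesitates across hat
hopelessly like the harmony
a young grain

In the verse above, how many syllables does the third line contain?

The third line: a(1) + young(1) + grain(1) = 3

3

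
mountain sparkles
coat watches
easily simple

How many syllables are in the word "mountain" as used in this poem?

2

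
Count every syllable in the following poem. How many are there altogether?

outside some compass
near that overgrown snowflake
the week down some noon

17

Line 1: "outside some compass": 2+1+2 = 5
Line 2: "near that overgrown snowflake": 1+1+3+2 = 7
Line 3: "the week down some noon": 1+1+1+1+1 = 5
Total: 5 + 7 + 5 = 17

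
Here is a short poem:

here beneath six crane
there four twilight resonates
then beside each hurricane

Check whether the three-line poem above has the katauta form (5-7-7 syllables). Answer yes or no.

Yes

Line 1: here(1) + beneath(2) + six(1) + crane(1) = 5 ✓
Line 2: there(1) + four(1) + twilight(2) + resonates(3) = 7 ✓
Line 3: then(1) + beside(2) + each(1) + hurricane(3) = 7 ✓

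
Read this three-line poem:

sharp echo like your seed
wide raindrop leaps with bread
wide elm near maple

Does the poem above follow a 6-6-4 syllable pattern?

Line 1: sharp (1), echo (2), like (1), your (1), seed (1) → 6 ✓
Line 2: wide (1), raindrop (2), leaps (1), with (1), bread (1) → 6 ✓
Line 3: wide (1), elm (1), near (1), maple (2) → 5 (expected 4)

No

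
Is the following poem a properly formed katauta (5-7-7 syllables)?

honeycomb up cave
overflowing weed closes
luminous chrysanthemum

Line 1: "honeycomb up cave": 3+1+1 = 5 ✓
Line 2: "overflowing weed closes": 4+1+2 = 7 ✓
Line 3: "luminous chrysanthemum": 3+4 = 7 ✓

Yes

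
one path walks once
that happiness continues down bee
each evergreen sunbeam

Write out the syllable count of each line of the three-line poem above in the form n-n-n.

Line 1: "one path walks once": 1+1+1+1 = 4
Line 2: "that happiness continues down bee": 1+3+3+1+1 = 9
Line 3: "each evergreen sunbeam": 1+3+2 = 6

4-9-6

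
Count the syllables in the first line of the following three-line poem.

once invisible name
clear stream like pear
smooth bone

The first line: "once invisible name": 1+4+1 = 6

6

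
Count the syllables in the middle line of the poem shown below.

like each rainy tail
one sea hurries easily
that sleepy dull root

7

The middle line: one(1) + sea(1) + hurries(2) + easily(3) = 7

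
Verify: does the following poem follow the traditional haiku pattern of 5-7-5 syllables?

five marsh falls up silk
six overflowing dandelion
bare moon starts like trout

Line 1: "five marsh falls up silk": 1+1+1+1+1 = 5 ✓
Line 2: "six overflowing dandelion": 1+4+4 = 9 (expected 7)
Line 3: "bare moon starts like trout": 1+1+1+1+1 = 5 ✓

No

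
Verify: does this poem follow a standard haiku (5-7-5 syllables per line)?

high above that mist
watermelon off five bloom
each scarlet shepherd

Line 1: "high above that mist": 1+2+1+1 = 5 ✓
Line 2: "watermelon off five bloom": 4+1+1+1 = 7 ✓
Line 3: "each scarlet shepherd": 1+2+2 = 5 ✓

Yes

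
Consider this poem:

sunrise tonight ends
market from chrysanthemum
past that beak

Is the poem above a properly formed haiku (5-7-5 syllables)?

No

Line 1: "sunrise tonight ends": 2+2+1 = 5 ✓
Line 2: "market from chrysanthemum": 2+1+4 = 7 ✓
Line 3: "past that beak": 1+1+1 = 3 (expected 5)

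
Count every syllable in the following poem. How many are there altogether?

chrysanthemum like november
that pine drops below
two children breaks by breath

19

Line 1: "chrysanthemum like november": 4+1+3 = 8
Line 2: "that pine drops below": 1+1+1+2 = 5
Line 3: "two children breaks by breath": 1+2+1+1+1 = 6
Total: 8 + 5 + 6 = 19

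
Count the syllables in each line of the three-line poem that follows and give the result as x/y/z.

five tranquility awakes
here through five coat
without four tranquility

7/4/7

Line 1: five (1), tranquility (4), awakes (2) → 7
Line 2: here (1), through (1), five (1), coat (1) → 4
Line 3: without (2), four (1), tranquility (4) → 7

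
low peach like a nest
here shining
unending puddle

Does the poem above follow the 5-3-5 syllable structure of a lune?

Yes

Line 1: low (1), peach (1), like (1), a (1), nest (1) → 5 ✓
Line 2: here (1), shining (2) → 3 ✓
Line 3: unending (3), puddle (2) → 5 ✓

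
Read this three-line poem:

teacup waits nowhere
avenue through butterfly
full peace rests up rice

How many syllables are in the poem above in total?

Line 1: "teacup waits nowhere": 2+1+2 = 5
Line 2: "avenue through butterfly": 3+1+3 = 7
Line 3: "full peace rests up rice": 1+1+1+1+1 = 5
Total: 5 + 7 + 5 = 17

17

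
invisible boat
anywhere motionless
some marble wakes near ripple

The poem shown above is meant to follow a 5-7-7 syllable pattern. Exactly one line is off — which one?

The second line

Line 1: invisible(4) + boat(1) = 5 ✓
Line 2: anywhere(3) + motionless(3) = 6 (expected 7)
Line 3: some(1) + marble(2) + wakes(1) + near(1) + ripple(2) = 7 ✓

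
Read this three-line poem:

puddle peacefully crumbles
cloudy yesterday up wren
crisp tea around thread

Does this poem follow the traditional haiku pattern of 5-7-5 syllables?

No

Line 1: "puddle peacefully crumbles": 2+3+2 = 7 (expected 5)
Line 2: "cloudy yesterday up wren": 2+3+1+1 = 7 ✓
Line 3: "crisp tea around thread": 1+1+2+1 = 5 ✓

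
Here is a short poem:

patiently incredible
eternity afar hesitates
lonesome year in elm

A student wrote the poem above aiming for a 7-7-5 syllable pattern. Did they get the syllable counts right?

Line 1: patiently(3) + incredible(4) = 7 ✓
Line 2: eternity(4) + afar(2) + hesitates(3) = 9 (expected 7)
Line 3: lonesome(2) + year(1) + in(1) + elm(1) = 5 ✓

No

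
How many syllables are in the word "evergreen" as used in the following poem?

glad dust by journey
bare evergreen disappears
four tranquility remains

"evergreen" has 3 syllables.

3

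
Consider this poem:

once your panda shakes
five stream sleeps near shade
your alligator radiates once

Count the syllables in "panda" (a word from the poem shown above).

"panda" has 2 syllables.

2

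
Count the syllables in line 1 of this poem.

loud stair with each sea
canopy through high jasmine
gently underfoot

Line 1: loud(1) + stair(1) + with(1) + each(1) + sea(1) = 5

5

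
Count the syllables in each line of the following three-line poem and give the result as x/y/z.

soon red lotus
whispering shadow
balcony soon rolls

4/5/5

Line 1: soon(1) + red(1) + lotus(2) = 4
Line 2: whispering(3) + shadow(2) = 5
Line 3: balcony(3) + soon(1) + rolls(1) = 5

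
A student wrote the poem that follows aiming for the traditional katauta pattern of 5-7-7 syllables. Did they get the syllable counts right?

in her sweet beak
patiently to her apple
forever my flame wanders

Line 1: in (1), her (1), sweet (1), beak (1) → 4 (expected 5)
Line 2: patiently (3), to (1), her (1), apple (2) → 7 ✓
Line 3: forever (3), my (1), flame (1), wanders (2) → 7 ✓

No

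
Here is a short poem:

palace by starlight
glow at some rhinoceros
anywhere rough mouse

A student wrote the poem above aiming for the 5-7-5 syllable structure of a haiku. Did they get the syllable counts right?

Line 1: "palace by starlight": 2+1+2 = 5 ✓
Line 2: "glow at some rhinoceros": 1+1+1+4 = 7 ✓
Line 3: "anywhere rough mouse": 3+1+1 = 5 ✓

Yes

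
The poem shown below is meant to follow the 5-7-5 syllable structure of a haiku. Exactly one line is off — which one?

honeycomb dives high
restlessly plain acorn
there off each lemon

Line 2

Line 1: honeycomb (3), dives (1), high (1) → 5 ✓
Line 2: restlessly (3), plain (1), acorn (2) → 6 (expected 7)
Line 3: there (1), off (1), each (1), lemon (2) → 5 ✓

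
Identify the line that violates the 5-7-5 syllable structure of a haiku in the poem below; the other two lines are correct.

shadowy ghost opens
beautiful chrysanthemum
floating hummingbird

Line 1: shadowy (3), ghost (1), opens (2) → 6 (expected 5)
Line 2: beautiful (3), chrysanthemum (4) → 7 ✓
Line 3: floating (2), hummingbird (3) → 5 ✓

Line 1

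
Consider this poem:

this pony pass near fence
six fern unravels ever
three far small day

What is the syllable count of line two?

Line two: six(1) + fern(1) + unravels(3) + ever(2) = 7

7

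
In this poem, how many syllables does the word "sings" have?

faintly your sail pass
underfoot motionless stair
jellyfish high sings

1

"sings" has 1 syllable.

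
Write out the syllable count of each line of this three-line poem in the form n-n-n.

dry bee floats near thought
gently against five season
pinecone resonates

5-7-5

Line 1: "dry bee floats near thought": 1+1+1+1+1 = 5
Line 2: "gently against five season": 2+2+1+2 = 7
Line 3: "pinecone resonates": 2+3 = 5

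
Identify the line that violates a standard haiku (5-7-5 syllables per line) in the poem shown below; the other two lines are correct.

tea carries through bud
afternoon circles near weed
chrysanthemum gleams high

The third line

Line 1: "tea carries through bud": 1+2+1+1 = 5 ✓
Line 2: "afternoon circles near weed": 3+2+1+1 = 7 ✓
Line 3: "chrysanthemum gleams high": 4+1+1 = 6 (expected 5)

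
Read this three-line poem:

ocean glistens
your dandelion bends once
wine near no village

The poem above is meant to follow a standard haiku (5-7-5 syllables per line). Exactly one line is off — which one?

The first line

Line 1: "ocean glistens": 2+2 = 4 (expected 5)
Line 2: "your dandelion bends once": 1+4+1+1 = 7 ✓
Line 3: "wine near no village": 1+1+1+2 = 5 ✓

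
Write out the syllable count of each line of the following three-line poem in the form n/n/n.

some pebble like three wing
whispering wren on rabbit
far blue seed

6/7/3

Line 1: some(1) + pebble(2) + like(1) + three(1) + wing(1) = 6
Line 2: whispering(3) + wren(1) + on(1) + rabbit(2) = 7
Line 3: far(1) + blue(1) + seed(1) = 3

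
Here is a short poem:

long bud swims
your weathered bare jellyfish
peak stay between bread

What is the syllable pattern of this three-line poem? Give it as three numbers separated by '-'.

3-7-5

Line 1: "long bud swims": 1+1+1 = 3
Line 2: "your weathered bare jellyfish": 1+2+1+3 = 7
Line 3: "peak stay between bread": 1+1+2+1 = 5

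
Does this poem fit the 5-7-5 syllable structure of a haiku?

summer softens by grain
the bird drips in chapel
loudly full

Line 1: summer(2) + softens(2) + by(1) + grain(1) = 6 (expected 5)
Line 2: the(1) + bird(1) + drips(1) + in(1) + chapel(2) = 6 (expected 7)
Line 3: loudly(2) + full(1) = 3 (expected 5)

No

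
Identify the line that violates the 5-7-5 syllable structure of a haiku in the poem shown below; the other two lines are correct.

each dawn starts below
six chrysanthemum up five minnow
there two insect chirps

Line 1: each(1) + dawn(1) + starts(1) + below(2) = 5 ✓
Line 2: six(1) + chrysanthemum(4) + up(1) + five(1) + minnow(2) = 9 (expected 7)
Line 3: there(1) + two(1) + insect(2) + chirps(1) = 5 ✓

The second line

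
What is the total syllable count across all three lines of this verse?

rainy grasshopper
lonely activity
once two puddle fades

Line 1: rainy (2), grasshopper (3) → 5
Line 2: lonely (2), activity (4) → 6
Line 3: once (1), two (1), puddle (2), fades (1) → 5
Total: 5 + 6 + 5 = 16

16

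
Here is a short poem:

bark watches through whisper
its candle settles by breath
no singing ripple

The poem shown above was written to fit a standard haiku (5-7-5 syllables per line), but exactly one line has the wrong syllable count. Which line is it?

The first line

Line 1: "bark watches through whisper": 1+2+1+2 = 6 (expected 5)
Line 2: "its candle settles by breath": 1+2+2+1+1 = 7 ✓
Line 3: "no singing ripple": 1+2+2 = 5 ✓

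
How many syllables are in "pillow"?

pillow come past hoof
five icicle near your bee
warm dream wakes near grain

2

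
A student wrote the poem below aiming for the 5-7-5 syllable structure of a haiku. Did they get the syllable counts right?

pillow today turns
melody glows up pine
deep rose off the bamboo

No

Line 1: pillow(2) + today(2) + turns(1) = 5 ✓
Line 2: melody(3) + glows(1) + up(1) + pine(1) = 6 (expected 7)
Line 3: deep(1) + rose(1) + off(1) + the(1) + bamboo(2) = 6 (expected 5)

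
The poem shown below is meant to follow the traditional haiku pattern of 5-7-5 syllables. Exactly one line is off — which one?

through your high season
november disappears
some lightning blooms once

Line 2

Line 1: through(1) + your(1) + high(1) + season(2) = 5 ✓
Line 2: november(3) + disappears(3) = 6 (expected 7)
Line 3: some(1) + lightning(2) + blooms(1) + once(1) = 5 ✓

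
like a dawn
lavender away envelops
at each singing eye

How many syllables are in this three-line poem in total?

16

Line 1: like(1) + a(1) + dawn(1) = 3
Line 2: lavender(3) + away(2) + envelops(3) = 8
Line 3: at(1) + each(1) + singing(2) + eye(1) = 5
Total: 3 + 8 + 5 = 16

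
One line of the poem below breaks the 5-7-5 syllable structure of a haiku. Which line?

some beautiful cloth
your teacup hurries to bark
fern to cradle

Line 1: some (1), beautiful (3), cloth (1) → 5 ✓
Line 2: your (1), teacup (2), hurries (2), to (1), bark (1) → 7 ✓
Line 3: fern (1), to (1), cradle (2) → 4 (expected 5)

The third line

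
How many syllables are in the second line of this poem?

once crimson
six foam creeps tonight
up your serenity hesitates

The second line: six(1) + foam(1) + creeps(1) + tonight(2) = 5

5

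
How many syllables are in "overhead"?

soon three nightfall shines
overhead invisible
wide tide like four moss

3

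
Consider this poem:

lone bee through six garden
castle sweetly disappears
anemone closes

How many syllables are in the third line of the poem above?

The third line: "anemone closes": 4+2 = 6

6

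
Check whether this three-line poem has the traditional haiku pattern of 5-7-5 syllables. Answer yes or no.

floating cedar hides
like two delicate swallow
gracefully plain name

Yes

Line 1: "floating cedar hides": 2+2+1 = 5 ✓
Line 2: "like two delicate swallow": 1+1+3+2 = 7 ✓
Line 3: "gracefully plain name": 3+1+1 = 5 ✓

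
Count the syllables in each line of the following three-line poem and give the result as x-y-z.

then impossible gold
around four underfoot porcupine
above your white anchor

Line 1: then (1), impossible (4), gold (1) → 6
Line 2: around (2), four (1), underfoot (3), porcupine (3) → 9
Line 3: above (2), your (1), white (1), anchor (2) → 6

6-9-6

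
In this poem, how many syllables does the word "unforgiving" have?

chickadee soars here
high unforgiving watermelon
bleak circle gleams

4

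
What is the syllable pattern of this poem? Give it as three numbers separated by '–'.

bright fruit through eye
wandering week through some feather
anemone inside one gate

4–8–8

Line 1: bright(1) + fruit(1) + through(1) + eye(1) = 4
Line 2: wandering(3) + week(1) + through(1) + some(1) + feather(2) = 8
Line 3: anemone(4) + inside(2) + one(1) + gate(1) = 8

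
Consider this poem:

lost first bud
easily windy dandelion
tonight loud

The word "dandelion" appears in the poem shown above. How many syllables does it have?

"dandelion" has 4 syllables.

4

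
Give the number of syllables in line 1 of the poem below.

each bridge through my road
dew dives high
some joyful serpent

Line 1: each(1) + bridge(1) + through(1) + my(1) + road(1) = 5

5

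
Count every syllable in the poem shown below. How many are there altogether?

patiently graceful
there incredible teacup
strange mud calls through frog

17

Line 1: patiently (3), graceful (2) → 5
Line 2: there (1), incredible (4), teacup (2) → 7
Line 3: strange (1), mud (1), calls (1), through (1), frog (1) → 5
Total: 5 + 7 + 5 = 17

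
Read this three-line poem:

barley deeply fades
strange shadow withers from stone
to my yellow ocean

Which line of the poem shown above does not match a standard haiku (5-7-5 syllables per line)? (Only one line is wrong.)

The third line

Line 1: "barley deeply fades": 2+2+1 = 5 ✓
Line 2: "strange shadow withers from stone": 1+2+2+1+1 = 7 ✓
Line 3: "to my yellow ocean": 1+1+2+2 = 6 (expected 5)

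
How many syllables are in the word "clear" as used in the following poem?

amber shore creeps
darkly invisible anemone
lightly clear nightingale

1

"clear" has 1 syllable.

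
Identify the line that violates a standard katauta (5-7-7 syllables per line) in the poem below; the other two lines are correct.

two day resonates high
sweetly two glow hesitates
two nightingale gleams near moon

Line 1

Line 1: two (1), day (1), resonates (3), high (1) → 6 (expected 5)
Line 2: sweetly (2), two (1), glow (1), hesitates (3) → 7 ✓
Line 3: two (1), nightingale (3), gleams (1), near (1), moon (1) → 7 ✓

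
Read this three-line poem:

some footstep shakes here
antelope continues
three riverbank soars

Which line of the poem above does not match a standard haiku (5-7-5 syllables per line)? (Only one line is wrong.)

Line 1: "some footstep shakes here": 1+2+1+1 = 5 ✓
Line 2: "antelope continues": 3+3 = 6 (expected 7)
Line 3: "three riverbank soars": 1+3+1 = 5 ✓

Line 2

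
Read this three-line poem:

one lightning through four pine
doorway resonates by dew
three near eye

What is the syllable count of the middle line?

The middle line: doorway(2) + resonates(3) + by(1) + dew(1) = 7

7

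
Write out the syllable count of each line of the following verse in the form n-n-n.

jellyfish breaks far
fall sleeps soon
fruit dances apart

5-3-5

Line 1: jellyfish(3) + breaks(1) + far(1) = 5
Line 2: fall(1) + sleeps(1) + soon(1) = 3
Line 3: fruit(1) + dances(2) + apart(2) = 5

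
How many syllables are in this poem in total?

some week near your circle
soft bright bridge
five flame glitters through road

Line 1: some(1) + week(1) + near(1) + your(1) + circle(2) = 6
Line 2: soft(1) + bright(1) + bridge(1) = 3
Line 3: five(1) + flame(1) + glitters(2) + through(1) + road(1) = 6
Total: 6 + 3 + 6 = 15

15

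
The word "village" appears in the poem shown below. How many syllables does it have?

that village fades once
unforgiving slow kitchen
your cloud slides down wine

2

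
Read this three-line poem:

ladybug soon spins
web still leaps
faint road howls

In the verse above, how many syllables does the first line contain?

5

The first line: ladybug (3), soon (1), spins (1) → 5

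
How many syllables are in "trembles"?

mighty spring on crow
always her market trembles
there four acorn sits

2

"trembles" has 2 syllables.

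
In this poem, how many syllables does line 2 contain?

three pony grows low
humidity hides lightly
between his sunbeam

7

Line 2: humidity(4) + hides(1) + lightly(2) = 7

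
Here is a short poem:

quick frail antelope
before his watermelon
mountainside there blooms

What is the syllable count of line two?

Line two: before (2), his (1), watermelon (4) → 7

7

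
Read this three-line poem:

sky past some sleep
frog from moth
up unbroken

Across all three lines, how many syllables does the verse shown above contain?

11

Line 1: sky (1), past (1), some (1), sleep (1) → 4
Line 2: frog (1), from (1), moth (1) → 3
Line 3: up (1), unbroken (3) → 4
Total: 4 + 3 + 4 = 11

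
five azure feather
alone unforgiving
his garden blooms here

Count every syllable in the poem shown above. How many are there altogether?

Line 1: "five azure feather": 1+2+2 = 5
Line 2: "alone unforgiving": 2+4 = 6
Line 3: "his garden blooms here": 1+2+1+1 = 5
Total: 5 + 6 + 5 = 16

16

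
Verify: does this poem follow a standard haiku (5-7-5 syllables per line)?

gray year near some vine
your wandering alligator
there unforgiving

Line 1: gray(1) + year(1) + near(1) + some(1) + vine(1) = 5 ✓
Line 2: your(1) + wandering(3) + alligator(4) = 8 (expected 7)
Line 3: there(1) + unforgiving(4) = 5 ✓

No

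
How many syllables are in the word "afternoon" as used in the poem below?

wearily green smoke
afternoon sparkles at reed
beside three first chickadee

3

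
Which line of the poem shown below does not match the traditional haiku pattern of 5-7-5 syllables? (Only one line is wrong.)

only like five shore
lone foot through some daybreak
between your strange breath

Line 2

Line 1: only (2), like (1), five (1), shore (1) → 5 ✓
Line 2: lone (1), foot (1), through (1), some (1), daybreak (2) → 6 (expected 7)
Line 3: between (2), your (1), strange (1), breath (1) → 5 ✓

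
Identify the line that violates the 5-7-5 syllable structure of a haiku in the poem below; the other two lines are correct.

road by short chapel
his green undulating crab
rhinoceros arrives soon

Line 1: road(1) + by(1) + short(1) + chapel(2) = 5 ✓
Line 2: his(1) + green(1) + undulating(4) + crab(1) = 7 ✓
Line 3: rhinoceros(4) + arrives(2) + soon(1) = 7 (expected 5)

The third line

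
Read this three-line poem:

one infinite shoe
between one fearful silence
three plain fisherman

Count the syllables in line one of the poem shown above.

Line one: "one infinite shoe": 1+3+1 = 5

5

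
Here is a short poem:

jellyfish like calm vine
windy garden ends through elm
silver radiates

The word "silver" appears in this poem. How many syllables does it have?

2

"silver" has 2 syllables.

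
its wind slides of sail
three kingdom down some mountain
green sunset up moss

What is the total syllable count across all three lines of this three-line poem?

Line 1: its(1) + wind(1) + slides(1) + of(1) + sail(1) = 5
Line 2: three(1) + kingdom(2) + down(1) + some(1) + mountain(2) = 7
Line 3: green(1) + sunset(2) + up(1) + moss(1) = 5
Total: 5 + 7 + 5 = 17

17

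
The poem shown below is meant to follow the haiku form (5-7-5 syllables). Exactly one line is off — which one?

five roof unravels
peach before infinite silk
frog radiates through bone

Line 3

Line 1: "five roof unravels": 1+1+3 = 5 ✓
Line 2: "peach before infinite silk": 1+2+3+1 = 7 ✓
Line 3: "frog radiates through bone": 1+3+1+1 = 6 (expected 5)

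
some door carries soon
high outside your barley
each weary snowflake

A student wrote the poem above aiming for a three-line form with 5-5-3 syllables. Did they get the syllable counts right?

No

Line 1: "some door carries soon": 1+1+2+1 = 5 ✓
Line 2: "high outside your barley": 1+2+1+2 = 6 (expected 5)
Line 3: "each weary snowflake": 1+2+2 = 5 (expected 3)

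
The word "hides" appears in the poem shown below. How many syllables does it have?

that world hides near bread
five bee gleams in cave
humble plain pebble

1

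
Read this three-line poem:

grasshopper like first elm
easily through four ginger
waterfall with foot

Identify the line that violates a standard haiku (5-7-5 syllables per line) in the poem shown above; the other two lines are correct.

The first line

Line 1: grasshopper(3) + like(1) + first(1) + elm(1) = 6 (expected 5)
Line 2: easily(3) + through(1) + four(1) + ginger(2) = 7 ✓
Line 3: waterfall(3) + with(1) + foot(1) = 5 ✓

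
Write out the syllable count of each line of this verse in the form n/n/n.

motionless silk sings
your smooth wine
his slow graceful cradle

Line 1: motionless(3) + silk(1) + sings(1) = 5
Line 2: your(1) + smooth(1) + wine(1) = 3
Line 3: his(1) + slow(1) + graceful(2) + cradle(2) = 6

5/3/6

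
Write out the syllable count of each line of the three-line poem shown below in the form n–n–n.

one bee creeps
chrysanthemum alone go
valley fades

3–7–3

Line 1: "one bee creeps": 1+1+1 = 3
Line 2: "chrysanthemum alone go": 4+2+1 = 7
Line 3: "valley fades": 2+1 = 3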